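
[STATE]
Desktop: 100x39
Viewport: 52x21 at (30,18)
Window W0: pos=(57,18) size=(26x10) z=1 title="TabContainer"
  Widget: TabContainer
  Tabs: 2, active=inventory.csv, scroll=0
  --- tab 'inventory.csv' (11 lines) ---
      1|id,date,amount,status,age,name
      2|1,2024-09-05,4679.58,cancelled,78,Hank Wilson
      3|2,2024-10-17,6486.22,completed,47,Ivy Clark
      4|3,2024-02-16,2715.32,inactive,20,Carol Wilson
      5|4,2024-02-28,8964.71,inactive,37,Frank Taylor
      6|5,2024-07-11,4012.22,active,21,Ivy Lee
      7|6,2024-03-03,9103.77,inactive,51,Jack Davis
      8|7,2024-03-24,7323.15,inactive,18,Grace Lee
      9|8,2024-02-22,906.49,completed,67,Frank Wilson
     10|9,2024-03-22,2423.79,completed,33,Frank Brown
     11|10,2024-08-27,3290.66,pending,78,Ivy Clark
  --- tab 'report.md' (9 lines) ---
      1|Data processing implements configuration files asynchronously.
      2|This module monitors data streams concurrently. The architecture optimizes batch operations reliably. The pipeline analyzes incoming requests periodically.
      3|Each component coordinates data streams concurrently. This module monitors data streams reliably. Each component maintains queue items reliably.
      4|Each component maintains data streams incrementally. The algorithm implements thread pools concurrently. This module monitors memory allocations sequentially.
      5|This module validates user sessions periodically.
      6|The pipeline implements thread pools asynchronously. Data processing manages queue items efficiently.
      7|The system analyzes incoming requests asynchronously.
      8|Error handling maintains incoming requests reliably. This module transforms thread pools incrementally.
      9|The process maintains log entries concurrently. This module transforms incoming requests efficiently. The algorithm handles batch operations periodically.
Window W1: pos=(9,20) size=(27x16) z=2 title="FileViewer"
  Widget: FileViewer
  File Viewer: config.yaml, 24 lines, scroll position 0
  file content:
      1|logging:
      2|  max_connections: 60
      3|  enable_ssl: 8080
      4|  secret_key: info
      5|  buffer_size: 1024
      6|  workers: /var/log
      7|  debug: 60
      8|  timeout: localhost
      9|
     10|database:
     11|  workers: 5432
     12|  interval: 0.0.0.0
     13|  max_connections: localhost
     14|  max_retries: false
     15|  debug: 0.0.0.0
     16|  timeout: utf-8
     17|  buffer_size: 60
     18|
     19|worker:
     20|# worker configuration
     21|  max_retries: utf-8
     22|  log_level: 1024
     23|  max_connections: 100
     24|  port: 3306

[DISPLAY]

                           ┏━━━━━━━━━━━━━━━━━━━━━━━━
                           ┃ TabContainer           
━━━━━┓                     ┠────────────────────────
     ┃                     ┃[inventory.csv]│ report.
─────┨                     ┃────────────────────────
    ▲┃                     ┃id,date,amount,status,ag
0   █┃                     ┃1,2024-09-05,4679.58,can
    ░┃                     ┃2,2024-10-17,6486.22,com
    ░┃                     ┃3,2024-02-16,2715.32,ina
    ░┃                     ┗━━━━━━━━━━━━━━━━━━━━━━━━
    ░┃                                              
    ░┃                                              
    ░┃                                              
    ░┃                                              
    ░┃                                              
    ░┃                                              
    ▼┃                                              
━━━━━┛                                              
                                                    
                                                    
                                                    


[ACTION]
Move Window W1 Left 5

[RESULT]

                           ┏━━━━━━━━━━━━━━━━━━━━━━━━
                           ┃ TabContainer           
┓                          ┠────────────────────────
┃                          ┃[inventory.csv]│ report.
┨                          ┃────────────────────────
┃                          ┃id,date,amount,status,ag
┃                          ┃1,2024-09-05,4679.58,can
┃                          ┃2,2024-10-17,6486.22,com
┃                          ┃3,2024-02-16,2715.32,ina
┃                          ┗━━━━━━━━━━━━━━━━━━━━━━━━
┃                                                   
┃                                                   
┃                                                   
┃                                                   
┃                                                   
┃                                                   
┃                                                   
┛                                                   
                                                    
                                                    
                                                    


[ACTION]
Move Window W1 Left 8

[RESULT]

                           ┏━━━━━━━━━━━━━━━━━━━━━━━━
                           ┃ TabContainer           
                           ┠────────────────────────
                           ┃[inventory.csv]│ report.
                           ┃────────────────────────
                           ┃id,date,amount,status,ag
                           ┃1,2024-09-05,4679.58,can
                           ┃2,2024-10-17,6486.22,com
                           ┃3,2024-02-16,2715.32,ina
                           ┗━━━━━━━━━━━━━━━━━━━━━━━━
                                                    
                                                    
                                                    
                                                    
                                                    
                                                    
                                                    
                                                    
                                                    
                                                    
                                                    


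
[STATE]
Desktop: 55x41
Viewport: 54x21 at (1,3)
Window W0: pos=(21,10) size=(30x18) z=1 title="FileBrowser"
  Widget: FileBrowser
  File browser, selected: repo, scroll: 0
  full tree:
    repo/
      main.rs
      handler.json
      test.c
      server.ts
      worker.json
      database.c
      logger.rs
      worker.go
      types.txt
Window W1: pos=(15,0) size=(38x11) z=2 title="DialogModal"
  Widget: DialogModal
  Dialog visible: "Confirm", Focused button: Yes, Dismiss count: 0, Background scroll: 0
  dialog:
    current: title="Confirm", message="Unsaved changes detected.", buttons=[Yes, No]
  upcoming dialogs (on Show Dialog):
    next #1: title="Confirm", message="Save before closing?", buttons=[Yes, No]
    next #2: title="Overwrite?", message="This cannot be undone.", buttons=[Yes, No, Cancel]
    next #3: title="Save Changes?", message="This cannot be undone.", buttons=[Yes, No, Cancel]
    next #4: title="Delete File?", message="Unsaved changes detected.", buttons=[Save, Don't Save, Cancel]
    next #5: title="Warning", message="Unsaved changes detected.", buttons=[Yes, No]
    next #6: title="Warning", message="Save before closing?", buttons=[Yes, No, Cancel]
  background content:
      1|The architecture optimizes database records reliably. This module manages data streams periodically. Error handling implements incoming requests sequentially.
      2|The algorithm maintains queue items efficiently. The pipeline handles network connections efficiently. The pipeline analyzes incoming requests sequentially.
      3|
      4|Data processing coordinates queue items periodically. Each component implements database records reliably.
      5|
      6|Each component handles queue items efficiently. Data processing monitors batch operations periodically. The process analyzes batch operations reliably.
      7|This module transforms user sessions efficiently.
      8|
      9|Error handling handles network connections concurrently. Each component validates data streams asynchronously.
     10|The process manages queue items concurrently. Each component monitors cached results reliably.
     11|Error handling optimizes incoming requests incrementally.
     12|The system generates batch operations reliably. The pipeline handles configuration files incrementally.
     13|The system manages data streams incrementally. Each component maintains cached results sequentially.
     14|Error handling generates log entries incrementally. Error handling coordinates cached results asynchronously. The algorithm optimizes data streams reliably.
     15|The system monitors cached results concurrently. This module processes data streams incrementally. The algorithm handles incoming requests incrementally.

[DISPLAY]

              ┃The architecture optimizes database ┃  
              ┃The┌───────────────────────────┐ems ┃  
              ┃   │          Confirm          │    ┃  
              ┃Dat│ Unsaved changes detected. │e it┃  
              ┃   │         [Yes]  No         │    ┃  
              ┃Eac└───────────────────────────┘ms e┃  
              ┃This module transforms user sessions┃  
              ┗━━━━━━━━━━━━━━━━━━━━━━━━━━━━━━━━━━━━┛  
                    ┃ FileBrowser                ┃    
                    ┠────────────────────────────┨    
                    ┃> [-] repo/                 ┃    
                    ┃    main.rs                 ┃    
                    ┃    handler.json            ┃    
                    ┃    test.c                  ┃    
                    ┃    server.ts               ┃    
                    ┃    worker.json             ┃    
                    ┃    database.c              ┃    
                    ┃    logger.rs               ┃    
                    ┃    worker.go               ┃    
                    ┃    types.txt               ┃    
                    ┃                            ┃    


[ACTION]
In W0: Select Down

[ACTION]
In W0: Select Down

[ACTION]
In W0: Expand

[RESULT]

              ┃The architecture optimizes database ┃  
              ┃The┌───────────────────────────┐ems ┃  
              ┃   │          Confirm          │    ┃  
              ┃Dat│ Unsaved changes detected. │e it┃  
              ┃   │         [Yes]  No         │    ┃  
              ┃Eac└───────────────────────────┘ms e┃  
              ┃This module transforms user sessions┃  
              ┗━━━━━━━━━━━━━━━━━━━━━━━━━━━━━━━━━━━━┛  
                    ┃ FileBrowser                ┃    
                    ┠────────────────────────────┨    
                    ┃  [-] repo/                 ┃    
                    ┃    main.rs                 ┃    
                    ┃  > handler.json            ┃    
                    ┃    test.c                  ┃    
                    ┃    server.ts               ┃    
                    ┃    worker.json             ┃    
                    ┃    database.c              ┃    
                    ┃    logger.rs               ┃    
                    ┃    worker.go               ┃    
                    ┃    types.txt               ┃    
                    ┃                            ┃    


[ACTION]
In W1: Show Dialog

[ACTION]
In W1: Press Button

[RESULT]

              ┃The architecture optimizes database ┃  
              ┃The algorithm maintains queue items ┃  
              ┃                                    ┃  
              ┃Data processing coordinates queue it┃  
              ┃                                    ┃  
              ┃Each component handles queue items e┃  
              ┃This module transforms user sessions┃  
              ┗━━━━━━━━━━━━━━━━━━━━━━━━━━━━━━━━━━━━┛  
                    ┃ FileBrowser                ┃    
                    ┠────────────────────────────┨    
                    ┃  [-] repo/                 ┃    
                    ┃    main.rs                 ┃    
                    ┃  > handler.json            ┃    
                    ┃    test.c                  ┃    
                    ┃    server.ts               ┃    
                    ┃    worker.json             ┃    
                    ┃    database.c              ┃    
                    ┃    logger.rs               ┃    
                    ┃    worker.go               ┃    
                    ┃    types.txt               ┃    
                    ┃                            ┃    


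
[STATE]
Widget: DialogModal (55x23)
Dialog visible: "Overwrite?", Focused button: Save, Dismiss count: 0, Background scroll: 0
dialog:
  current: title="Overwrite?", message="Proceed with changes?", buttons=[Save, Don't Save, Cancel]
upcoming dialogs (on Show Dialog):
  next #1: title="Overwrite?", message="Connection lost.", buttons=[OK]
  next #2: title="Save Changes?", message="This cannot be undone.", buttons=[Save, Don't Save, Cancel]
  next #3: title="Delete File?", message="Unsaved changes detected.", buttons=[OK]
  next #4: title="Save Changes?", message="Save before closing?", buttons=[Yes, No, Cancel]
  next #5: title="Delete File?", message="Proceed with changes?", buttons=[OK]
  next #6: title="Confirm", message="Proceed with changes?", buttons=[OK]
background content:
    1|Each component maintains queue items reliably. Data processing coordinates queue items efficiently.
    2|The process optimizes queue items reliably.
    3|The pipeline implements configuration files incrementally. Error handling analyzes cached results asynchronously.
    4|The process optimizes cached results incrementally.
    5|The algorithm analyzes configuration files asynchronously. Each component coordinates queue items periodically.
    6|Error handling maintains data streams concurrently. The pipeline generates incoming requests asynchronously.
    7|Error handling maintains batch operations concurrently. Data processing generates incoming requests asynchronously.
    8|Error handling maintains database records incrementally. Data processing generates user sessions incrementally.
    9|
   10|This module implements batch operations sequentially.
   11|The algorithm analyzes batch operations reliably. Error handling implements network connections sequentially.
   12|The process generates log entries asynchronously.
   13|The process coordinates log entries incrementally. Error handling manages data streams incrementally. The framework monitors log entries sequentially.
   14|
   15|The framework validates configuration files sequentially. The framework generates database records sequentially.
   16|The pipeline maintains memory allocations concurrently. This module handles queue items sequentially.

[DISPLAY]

Each component maintains queue items reliably. Data pro
The process optimizes queue items reliably.            
The pipeline implements configuration files incremental
The process optimizes cached results incrementally.    
The algorithm analyzes configuration files asynchronous
Error handling maintains data streams concurrently. The
Error handling maintains batch operations concurrently.
Error handling maintains database records incrementally
                                                       
This module┌──────────────────────────────┐uentially.  
The algorit│          Overwrite?          │iably. Error
The process│    Proceed with changes?     │ously.      
The process│ [Save]  Don't Save   Cancel  │ntally. Erro
           └──────────────────────────────┘            
The framework validates configuration files sequentiall
The pipeline maintains memory allocations concurrently.
                                                       
                                                       
                                                       
                                                       
                                                       
                                                       
                                                       


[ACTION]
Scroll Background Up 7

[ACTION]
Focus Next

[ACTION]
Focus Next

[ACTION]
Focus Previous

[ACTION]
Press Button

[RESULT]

Each component maintains queue items reliably. Data pro
The process optimizes queue items reliably.            
The pipeline implements configuration files incremental
The process optimizes cached results incrementally.    
The algorithm analyzes configuration files asynchronous
Error handling maintains data streams concurrently. The
Error handling maintains batch operations concurrently.
Error handling maintains database records incrementally
                                                       
This module implements batch operations sequentially.  
The algorithm analyzes batch operations reliably. Error
The process generates log entries asynchronously.      
The process coordinates log entries incrementally. Erro
                                                       
The framework validates configuration files sequentiall
The pipeline maintains memory allocations concurrently.
                                                       
                                                       
                                                       
                                                       
                                                       
                                                       
                                                       


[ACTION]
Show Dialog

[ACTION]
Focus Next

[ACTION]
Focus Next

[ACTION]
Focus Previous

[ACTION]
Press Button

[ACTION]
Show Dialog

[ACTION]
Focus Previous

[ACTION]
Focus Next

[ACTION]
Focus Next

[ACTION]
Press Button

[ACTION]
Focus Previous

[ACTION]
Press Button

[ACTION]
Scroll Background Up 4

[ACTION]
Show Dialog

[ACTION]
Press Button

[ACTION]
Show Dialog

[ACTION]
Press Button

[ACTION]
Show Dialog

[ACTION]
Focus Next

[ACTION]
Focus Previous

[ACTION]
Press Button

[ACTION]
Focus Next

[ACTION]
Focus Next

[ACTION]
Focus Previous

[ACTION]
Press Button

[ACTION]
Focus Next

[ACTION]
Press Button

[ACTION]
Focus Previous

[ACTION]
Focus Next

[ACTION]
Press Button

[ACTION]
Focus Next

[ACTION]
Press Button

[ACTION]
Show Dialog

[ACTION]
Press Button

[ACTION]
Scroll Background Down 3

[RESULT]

The process optimizes cached results incrementally.    
The algorithm analyzes configuration files asynchronous
Error handling maintains data streams concurrently. The
Error handling maintains batch operations concurrently.
Error handling maintains database records incrementally
                                                       
This module implements batch operations sequentially.  
The algorithm analyzes batch operations reliably. Error
The process generates log entries asynchronously.      
The process coordinates log entries incrementally. Erro
                                                       
The framework validates configuration files sequentiall
The pipeline maintains memory allocations concurrently.
                                                       
                                                       
                                                       
                                                       
                                                       
                                                       
                                                       
                                                       
                                                       
                                                       


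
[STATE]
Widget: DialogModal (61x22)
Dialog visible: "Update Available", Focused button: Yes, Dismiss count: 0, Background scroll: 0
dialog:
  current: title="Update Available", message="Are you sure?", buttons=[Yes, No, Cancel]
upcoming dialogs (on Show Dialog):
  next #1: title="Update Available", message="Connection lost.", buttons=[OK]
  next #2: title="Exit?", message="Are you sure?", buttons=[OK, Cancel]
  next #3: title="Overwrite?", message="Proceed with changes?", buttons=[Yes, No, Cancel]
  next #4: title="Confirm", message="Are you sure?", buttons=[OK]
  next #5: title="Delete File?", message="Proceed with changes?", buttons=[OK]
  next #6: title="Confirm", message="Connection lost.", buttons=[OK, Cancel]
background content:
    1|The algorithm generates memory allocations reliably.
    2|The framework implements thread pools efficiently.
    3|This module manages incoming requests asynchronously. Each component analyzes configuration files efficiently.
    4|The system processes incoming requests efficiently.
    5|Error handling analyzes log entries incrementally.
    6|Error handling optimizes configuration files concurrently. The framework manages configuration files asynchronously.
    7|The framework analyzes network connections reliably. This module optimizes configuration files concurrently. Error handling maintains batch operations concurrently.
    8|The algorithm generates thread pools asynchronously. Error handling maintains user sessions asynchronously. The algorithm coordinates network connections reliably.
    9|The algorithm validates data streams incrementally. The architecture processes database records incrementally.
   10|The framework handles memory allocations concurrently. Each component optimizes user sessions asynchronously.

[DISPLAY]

The algorithm generates memory allocations reliably.         
The framework implements thread pools efficiently.           
This module manages incoming requests asynchronously. Each co
The system processes incoming requests efficiently.          
Error handling analyzes log entries incrementally.           
Error handling optimizes configuration files concurrently. Th
The framework analyzes network connections reliably. This mod
The algorithm generates thread pools asynchronously. Error ha
The algorithm valid┌─────────────────────┐mentally. The archi
The framework handl│   Update Available  │oncurrently. Each c
                   │    Are you sure?    │                   
                   │ [Yes]  No   Cancel  │                   
                   └─────────────────────┘                   
                                                             
                                                             
                                                             
                                                             
                                                             
                                                             
                                                             
                                                             
                                                             


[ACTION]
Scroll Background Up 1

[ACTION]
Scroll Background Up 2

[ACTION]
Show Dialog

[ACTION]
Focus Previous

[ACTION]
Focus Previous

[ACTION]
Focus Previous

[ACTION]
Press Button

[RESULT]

The algorithm generates memory allocations reliably.         
The framework implements thread pools efficiently.           
This module manages incoming requests asynchronously. Each co
The system processes incoming requests efficiently.          
Error handling analyzes log entries incrementally.           
Error handling optimizes configuration files concurrently. Th
The framework analyzes network connections reliably. This mod
The algorithm generates thread pools asynchronously. Error ha
The algorithm validates data streams incrementally. The archi
The framework handles memory allocations concurrently. Each c
                                                             
                                                             
                                                             
                                                             
                                                             
                                                             
                                                             
                                                             
                                                             
                                                             
                                                             
                                                             


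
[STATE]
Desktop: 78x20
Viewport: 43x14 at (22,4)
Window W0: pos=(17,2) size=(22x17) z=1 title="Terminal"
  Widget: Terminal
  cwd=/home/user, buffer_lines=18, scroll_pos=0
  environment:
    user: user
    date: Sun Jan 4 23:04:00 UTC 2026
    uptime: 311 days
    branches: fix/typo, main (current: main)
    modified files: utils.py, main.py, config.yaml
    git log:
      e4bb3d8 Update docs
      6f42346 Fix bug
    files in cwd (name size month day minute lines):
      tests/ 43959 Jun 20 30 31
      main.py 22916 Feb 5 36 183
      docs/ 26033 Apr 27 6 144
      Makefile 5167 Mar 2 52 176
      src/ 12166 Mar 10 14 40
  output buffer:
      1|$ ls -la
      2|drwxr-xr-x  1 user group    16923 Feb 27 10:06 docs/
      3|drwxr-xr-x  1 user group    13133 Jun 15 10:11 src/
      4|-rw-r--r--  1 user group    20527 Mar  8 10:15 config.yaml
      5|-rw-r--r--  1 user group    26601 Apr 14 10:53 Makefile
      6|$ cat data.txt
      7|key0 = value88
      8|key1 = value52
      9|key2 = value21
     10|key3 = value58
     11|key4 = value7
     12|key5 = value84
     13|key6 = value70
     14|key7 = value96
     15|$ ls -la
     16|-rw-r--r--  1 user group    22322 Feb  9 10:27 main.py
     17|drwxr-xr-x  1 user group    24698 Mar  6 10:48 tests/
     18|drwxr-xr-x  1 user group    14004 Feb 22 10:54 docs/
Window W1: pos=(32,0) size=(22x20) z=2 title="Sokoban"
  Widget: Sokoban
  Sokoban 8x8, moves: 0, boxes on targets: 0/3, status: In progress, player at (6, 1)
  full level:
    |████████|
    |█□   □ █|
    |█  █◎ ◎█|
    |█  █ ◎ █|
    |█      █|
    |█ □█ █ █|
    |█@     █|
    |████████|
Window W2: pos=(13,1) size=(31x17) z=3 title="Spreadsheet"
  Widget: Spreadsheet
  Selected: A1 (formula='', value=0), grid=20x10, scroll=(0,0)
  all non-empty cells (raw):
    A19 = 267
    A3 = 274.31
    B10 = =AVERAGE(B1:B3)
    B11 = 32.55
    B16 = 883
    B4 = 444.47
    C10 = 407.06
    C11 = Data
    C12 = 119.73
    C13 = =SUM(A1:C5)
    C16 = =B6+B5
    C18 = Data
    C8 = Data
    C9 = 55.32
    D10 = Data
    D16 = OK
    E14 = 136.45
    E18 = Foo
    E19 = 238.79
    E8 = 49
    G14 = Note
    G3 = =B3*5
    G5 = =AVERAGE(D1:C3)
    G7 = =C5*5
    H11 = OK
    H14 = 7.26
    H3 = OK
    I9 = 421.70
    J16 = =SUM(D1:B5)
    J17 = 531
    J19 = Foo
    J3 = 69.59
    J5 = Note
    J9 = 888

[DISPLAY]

                     ┃         ┃           
       B       C     ┃         ┃           
---------------------┃         ┃           
 [0]       0       0 ┃         ┃           
   0       0       0 ┃         ┃           
4.31       0       0 ┃         ┃           
   0  444.47       0 ┃         ┃           
   0       0       0 ┃/3       ┃           
   0       0       0 ┃         ┃           
   0       0       0 ┃         ┃           
   0       0Data     ┃         ┃           
   0       0   55.32 ┃         ┃           
   0       0  407.06D┃         ┃           
━━━━━━━━━━━━━━━━━━━━━┛         ┃           


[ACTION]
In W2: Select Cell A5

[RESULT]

                     ┃         ┃           
       B       C     ┃         ┃           
---------------------┃         ┃           
   0       0       0 ┃         ┃           
   0       0       0 ┃         ┃           
4.31       0       0 ┃         ┃           
   0  444.47       0 ┃         ┃           
 [0]       0       0 ┃/3       ┃           
   0       0       0 ┃         ┃           
   0       0       0 ┃         ┃           
   0       0Data     ┃         ┃           
   0       0   55.32 ┃         ┃           
   0       0  407.06D┃         ┃           
━━━━━━━━━━━━━━━━━━━━━┛         ┃           


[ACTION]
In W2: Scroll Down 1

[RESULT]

                     ┃         ┃           
       B       C     ┃         ┃           
---------------------┃         ┃           
   0       0       0 ┃         ┃           
4.31       0       0 ┃         ┃           
   0  444.47       0 ┃         ┃           
 [0]       0       0 ┃         ┃           
   0       0       0 ┃/3       ┃           
   0       0       0 ┃         ┃           
   0       0Data     ┃         ┃           
   0       0   55.32 ┃         ┃           
   0       0  407.06D┃         ┃           
   0   32.55Data     ┃         ┃           
━━━━━━━━━━━━━━━━━━━━━┛         ┃           


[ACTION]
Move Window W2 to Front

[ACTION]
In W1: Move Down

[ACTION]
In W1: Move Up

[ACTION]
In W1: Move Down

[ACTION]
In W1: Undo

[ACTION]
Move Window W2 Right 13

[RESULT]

────┃A5:                          ┃        
 -la┃       A       B       C     ┃        
r-xr┃-----------------------------┃        
r-xr┃  2        0       0       0 ┃        
r--r┃  3   274.31       0       0 ┃        
r--r┃  4        0  444.47       0 ┃        
t da┃  5      [0]       0       0 ┃        
 = v┃  6        0       0       0 ┃        
 = v┃  7        0       0       0 ┃        
 = v┃  8        0       0Data     ┃        
 = v┃  9        0       0   55.32 ┃        
 = v┃ 10        0       0  407.06D┃        
 = v┃ 11        0   32.55Data     ┃        
 = v┗━━━━━━━━━━━━━━━━━━━━━━━━━━━━━┛        


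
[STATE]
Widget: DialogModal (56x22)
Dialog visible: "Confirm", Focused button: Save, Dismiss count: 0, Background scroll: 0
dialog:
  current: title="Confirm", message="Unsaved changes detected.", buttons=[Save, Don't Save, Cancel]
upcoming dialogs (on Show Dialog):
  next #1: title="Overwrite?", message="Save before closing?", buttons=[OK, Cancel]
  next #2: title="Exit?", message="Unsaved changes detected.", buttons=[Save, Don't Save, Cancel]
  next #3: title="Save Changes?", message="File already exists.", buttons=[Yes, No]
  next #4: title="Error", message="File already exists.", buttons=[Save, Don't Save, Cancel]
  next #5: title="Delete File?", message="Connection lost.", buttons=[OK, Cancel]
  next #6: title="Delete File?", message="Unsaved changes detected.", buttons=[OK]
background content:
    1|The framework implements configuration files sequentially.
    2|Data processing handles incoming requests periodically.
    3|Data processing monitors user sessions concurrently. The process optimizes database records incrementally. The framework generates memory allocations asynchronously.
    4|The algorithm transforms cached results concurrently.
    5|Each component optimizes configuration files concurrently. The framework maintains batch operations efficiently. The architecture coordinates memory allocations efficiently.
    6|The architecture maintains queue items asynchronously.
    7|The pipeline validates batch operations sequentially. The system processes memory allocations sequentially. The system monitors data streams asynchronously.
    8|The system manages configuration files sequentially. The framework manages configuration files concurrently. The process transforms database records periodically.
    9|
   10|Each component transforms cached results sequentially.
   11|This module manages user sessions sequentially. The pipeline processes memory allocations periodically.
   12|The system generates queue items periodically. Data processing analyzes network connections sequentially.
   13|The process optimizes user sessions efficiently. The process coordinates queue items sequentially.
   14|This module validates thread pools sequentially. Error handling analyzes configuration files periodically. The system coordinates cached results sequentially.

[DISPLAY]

The framework implements configuration files sequentiall
Data processing handles incoming requests periodically. 
Data processing monitors user sessions concurrently. The
The algorithm transforms cached results concurrently.   
Each component optimizes configuration files concurrentl
The architecture maintains queue items asynchronously.  
The pipeline validates batch operations sequentially. Th
The system manages configuration files sequentially. The
            ┌──────────────────────────────┐            
Each compone│           Confirm            │uentially.  
This module │  Unsaved changes detected.   │ly. The pipe
The system g│ [Save]  Don't Save   Cancel  │y. Data proc
The process └──────────────────────────────┘tly. The pro
This module validates thread pools sequentially. Error h
                                                        
                                                        
                                                        
                                                        
                                                        
                                                        
                                                        
                                                        


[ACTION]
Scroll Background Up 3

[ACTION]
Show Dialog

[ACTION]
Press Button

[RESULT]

The framework implements configuration files sequentiall
Data processing handles incoming requests periodically. 
Data processing monitors user sessions concurrently. The
The algorithm transforms cached results concurrently.   
Each component optimizes configuration files concurrentl
The architecture maintains queue items asynchronously.  
The pipeline validates batch operations sequentially. Th
The system manages configuration files sequentially. The
                                                        
Each component transforms cached results sequentially.  
This module manages user sessions sequentially. The pipe
The system generates queue items periodically. Data proc
The process optimizes user sessions efficiently. The pro
This module validates thread pools sequentially. Error h
                                                        
                                                        
                                                        
                                                        
                                                        
                                                        
                                                        
                                                        


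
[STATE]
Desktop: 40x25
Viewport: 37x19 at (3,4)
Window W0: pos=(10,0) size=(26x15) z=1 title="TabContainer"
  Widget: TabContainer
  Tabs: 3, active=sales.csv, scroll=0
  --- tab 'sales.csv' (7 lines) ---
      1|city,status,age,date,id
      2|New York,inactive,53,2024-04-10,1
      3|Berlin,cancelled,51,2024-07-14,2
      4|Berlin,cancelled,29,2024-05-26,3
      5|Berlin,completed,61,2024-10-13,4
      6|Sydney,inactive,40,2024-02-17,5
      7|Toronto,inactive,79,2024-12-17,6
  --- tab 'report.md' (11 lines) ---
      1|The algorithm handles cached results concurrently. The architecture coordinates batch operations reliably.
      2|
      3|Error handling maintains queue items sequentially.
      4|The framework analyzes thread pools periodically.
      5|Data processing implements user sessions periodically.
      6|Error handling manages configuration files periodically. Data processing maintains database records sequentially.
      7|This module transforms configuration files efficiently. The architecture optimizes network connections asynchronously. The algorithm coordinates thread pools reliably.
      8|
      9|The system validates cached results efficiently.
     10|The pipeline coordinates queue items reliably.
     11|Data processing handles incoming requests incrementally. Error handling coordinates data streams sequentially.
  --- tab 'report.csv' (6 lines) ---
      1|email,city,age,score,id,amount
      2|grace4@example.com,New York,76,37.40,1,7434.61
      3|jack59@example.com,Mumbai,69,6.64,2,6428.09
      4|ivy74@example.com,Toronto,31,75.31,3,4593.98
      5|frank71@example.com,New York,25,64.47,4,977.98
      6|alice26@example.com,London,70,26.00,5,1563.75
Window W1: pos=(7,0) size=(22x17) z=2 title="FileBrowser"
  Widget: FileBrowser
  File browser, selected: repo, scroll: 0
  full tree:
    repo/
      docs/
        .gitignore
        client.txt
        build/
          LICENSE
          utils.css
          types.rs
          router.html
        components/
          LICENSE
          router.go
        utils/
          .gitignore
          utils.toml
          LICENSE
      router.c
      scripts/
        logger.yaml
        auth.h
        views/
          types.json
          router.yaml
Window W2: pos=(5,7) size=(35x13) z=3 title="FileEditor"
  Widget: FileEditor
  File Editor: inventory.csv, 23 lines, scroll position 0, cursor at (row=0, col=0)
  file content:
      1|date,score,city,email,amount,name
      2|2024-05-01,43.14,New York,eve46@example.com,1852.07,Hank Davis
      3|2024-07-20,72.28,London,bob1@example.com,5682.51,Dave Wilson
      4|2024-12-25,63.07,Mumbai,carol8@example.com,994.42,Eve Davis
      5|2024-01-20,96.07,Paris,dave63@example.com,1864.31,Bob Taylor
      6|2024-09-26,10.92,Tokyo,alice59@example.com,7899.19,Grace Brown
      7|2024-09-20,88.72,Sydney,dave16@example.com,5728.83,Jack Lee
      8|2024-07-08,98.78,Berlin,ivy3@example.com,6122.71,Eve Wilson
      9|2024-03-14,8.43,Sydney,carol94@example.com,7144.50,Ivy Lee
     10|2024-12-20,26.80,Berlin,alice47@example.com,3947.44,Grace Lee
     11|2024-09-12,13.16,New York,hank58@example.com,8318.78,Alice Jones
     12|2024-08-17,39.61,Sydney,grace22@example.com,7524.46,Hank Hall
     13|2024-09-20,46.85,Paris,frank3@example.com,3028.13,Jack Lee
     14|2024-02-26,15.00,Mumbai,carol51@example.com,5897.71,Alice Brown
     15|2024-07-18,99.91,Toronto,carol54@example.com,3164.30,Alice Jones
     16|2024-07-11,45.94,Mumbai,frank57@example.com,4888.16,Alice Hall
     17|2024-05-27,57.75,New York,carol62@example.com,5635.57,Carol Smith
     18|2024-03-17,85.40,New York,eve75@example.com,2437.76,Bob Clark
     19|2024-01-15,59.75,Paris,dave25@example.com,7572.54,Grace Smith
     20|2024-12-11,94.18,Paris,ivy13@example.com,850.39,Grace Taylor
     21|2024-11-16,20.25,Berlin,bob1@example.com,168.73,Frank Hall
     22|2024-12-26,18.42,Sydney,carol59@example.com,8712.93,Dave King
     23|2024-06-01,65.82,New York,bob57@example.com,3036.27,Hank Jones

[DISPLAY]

    ┃    [+] docs/       ┃──────┃    
    ┃    router.c        ┃te,id ┃    
    ┃    [+] scripts/    ┃53,202┃    
  ┏━━━━━━━━━━━━━━━━━━━━━━━━━━━━━━━━━┓
  ┃ FileEditor                      ┃
  ┠─────────────────────────────────┨
  ┃█ate,score,city,email,amount,nam▲┃
  ┃2024-05-01,43.14,New York,eve46@█┃
  ┃2024-07-20,72.28,London,bob1@exa░┃
  ┃2024-12-25,63.07,Mumbai,carol8@e░┃
  ┃2024-01-20,96.07,Paris,dave63@ex░┃
  ┃2024-09-26,10.92,Tokyo,alice59@e░┃
  ┃2024-09-20,88.72,Sydney,dave16@e░┃
  ┃2024-07-08,98.78,Berlin,ivy3@exa░┃
  ┃2024-03-14,8.43,Sydney,carol94@e▼┃
  ┗━━━━━━━━━━━━━━━━━━━━━━━━━━━━━━━━━┛
                                     
                                     
                                     


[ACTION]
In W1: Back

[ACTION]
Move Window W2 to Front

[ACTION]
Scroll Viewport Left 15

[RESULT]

       ┃    [+] docs/       ┃──────┃ 
       ┃    router.c        ┃te,id ┃ 
       ┃    [+] scripts/    ┃53,202┃ 
     ┏━━━━━━━━━━━━━━━━━━━━━━━━━━━━━━━
     ┃ FileEditor                    
     ┠───────────────────────────────
     ┃█ate,score,city,email,amount,na
     ┃2024-05-01,43.14,New York,eve46
     ┃2024-07-20,72.28,London,bob1@ex
     ┃2024-12-25,63.07,Mumbai,carol8@
     ┃2024-01-20,96.07,Paris,dave63@e
     ┃2024-09-26,10.92,Tokyo,alice59@
     ┃2024-09-20,88.72,Sydney,dave16@
     ┃2024-07-08,98.78,Berlin,ivy3@ex
     ┃2024-03-14,8.43,Sydney,carol94@
     ┗━━━━━━━━━━━━━━━━━━━━━━━━━━━━━━━
                                     
                                     
                                     
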